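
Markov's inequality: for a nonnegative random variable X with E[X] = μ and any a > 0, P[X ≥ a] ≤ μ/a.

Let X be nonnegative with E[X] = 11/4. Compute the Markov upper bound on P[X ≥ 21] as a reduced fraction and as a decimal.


μ = E[X] = 11/4, a = 21.
Markov: P[X ≥ 21] ≤ μ/a = (11/4)/21 = 11/84.
Numerically: ≈ 0.131.
(Since a = 21 > μ = 2.750, the bound 11/84 is < 1 and informative.)

P[X ≥ 21] ≤ 11/84 ≈ 0.131.


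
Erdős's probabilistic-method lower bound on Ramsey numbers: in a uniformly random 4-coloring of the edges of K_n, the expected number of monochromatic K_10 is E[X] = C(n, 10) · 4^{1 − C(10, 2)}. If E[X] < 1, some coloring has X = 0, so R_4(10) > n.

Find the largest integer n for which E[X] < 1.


We need C(n, 10) · 4^{1 − 45} < 1, i.e. C(n, 10) < 4^{45 − 1} = 309485009821345068724781056.
Check values of n near the boundary:
  n = 2018: C(2018, 10) = 301820606687612220663963508; 301820606687612220663963508 < 309485009821345068724781056? YES
  n = 2019: C(2019, 10) = 303322949179835278009229628; 303322949179835278009229628 < 309485009821345068724781056? YES
  n = 2020: C(2020, 10) = 304832018578739931133653656; 304832018578739931133653656 < 309485009821345068724781056? YES
  n = 2021: C(2021, 10) = 306347841644770462864800616; 306347841644770462864800616 < 309485009821345068724781056? YES
  n = 2022: C(2022, 10) = 307870445231474093395937796; 307870445231474093395937796 < 309485009821345068724781056? YES
  n = 2023: C(2023, 10) = 309399856285778485315440716; 309399856285778485315440716 < 309485009821345068724781056? YES
  n = 2024: C(2024, 10) = 310936101848269937576192656; 310936101848269937576192656 < 309485009821345068724781056? NO
  n = 2025: C(2025, 10) = 312479209053472269772600560; 312479209053472269772600560 < 309485009821345068724781056? NO
  n = 2026: C(2026, 10) = 314029205130126398094885285; 314029205130126398094885285 < 309485009821345068724781056? NO
The largest n with C(n, 10) < 309485009821345068724781056 is n = 2023 (where E[X] = 77349964071444621328860179/77371252455336267181195264 ≈ 0.99972). Hence R_4(10) > 2023, i.e. R_4(10) ≥ 2024.

Largest n = 2023; hence R_4(10) > 2023.


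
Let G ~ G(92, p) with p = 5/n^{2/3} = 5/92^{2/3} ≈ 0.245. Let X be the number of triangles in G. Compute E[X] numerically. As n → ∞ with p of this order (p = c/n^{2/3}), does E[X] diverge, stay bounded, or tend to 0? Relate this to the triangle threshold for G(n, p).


Number of potential triangles: C(92, 3) = 125580.
Each occurs with probability p³ ≈ (0.245)³ ≈ 1.47684e-02.
By linearity: E[X] = C(92, 3)·p³ ≈ 125580 · 1.47684e-02 ≈ 1854.620.
Since α = 2/3 < 1, p = c/n^{2/3} ≫ 1/n is above the triangle threshold p ~ 1/n. Asymptotically E[X] ~ (c³/6)·n^{3(1−α)} = (5³/6)·n^{1} → ∞; triangles are abundant w.h.p.

E[X] ≈ 1854.620; in regime p = Θ(1/n^{2/3}) E[X] diverges (above the triangle threshold p ~ 1/n).


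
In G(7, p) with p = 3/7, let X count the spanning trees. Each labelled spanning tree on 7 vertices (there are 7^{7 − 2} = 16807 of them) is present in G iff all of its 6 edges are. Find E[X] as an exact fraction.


K_7 has 7^{7 − 2} = 16807 labelled spanning trees.
For each such spanning tree H, let X_H = 1 if all 6 edges of H are present in G. Then P[X_H = 1] = p^{6} = (3/7)^{6} = 729/117649.
By linearity of expectation: E[X] = Σ_H E[X_H] = 16807 · p^{6} = 16807 · 729/117649 = 729/7.
Numerically: E[X] ≈ 104.14.

E[X] = 16807 · (3/7)^{6} = 729/7 ≈ 104.14.


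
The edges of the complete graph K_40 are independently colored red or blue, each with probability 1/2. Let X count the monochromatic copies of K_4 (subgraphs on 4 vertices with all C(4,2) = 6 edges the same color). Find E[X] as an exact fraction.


Let X = Σ_S X_S over the C(40, 4) = 91390 subsets S of size 4, where X_S = 1 if the K_4 on S is monochromatic.
For a fixed S, the K_4 on S has C(4, 2) = 6 edges. P[all 6 edges red] = (1/2)^6, and likewise for blue, so P[monochromatic] = 2·(1/2)^6 = 2^{1 − 6} = 1/32.
By linearity: E[X] = C(40, 4) · 2^{1 − 6} = 91390 · 1/32 = 45695/16.
Numerically: E[X] ≈ 2855.93750.

E[X] = C(40,4)·2^(1−C(4,2)) = 45695/16 ≈ 2855.93750.


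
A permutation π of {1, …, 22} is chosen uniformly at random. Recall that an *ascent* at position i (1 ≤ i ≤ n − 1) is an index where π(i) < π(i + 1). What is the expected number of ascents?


Write X = Σ X_I over i = 1, …, 21, with X_I the indicator of one ascent.
There are 21 indicators.
For each fixed i, the pair (π(i), π(i+1)) is a uniformly random ordered pair of distinct values from {1, …, 22}; by symmetry P[π(i) < π(i+1)] = 1/2.
By linearity: E[X] = 21 · (1/2) = (22 − 1) · (1/2) = 21/2 ≈ 10.50000.

E[X] = 21/2 = 10.50000.


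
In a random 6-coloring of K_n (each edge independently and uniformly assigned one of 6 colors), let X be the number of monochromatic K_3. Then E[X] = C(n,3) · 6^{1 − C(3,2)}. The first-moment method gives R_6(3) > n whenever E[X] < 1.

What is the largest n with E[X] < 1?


We need C(n, 3) · 6^{1 − 3} < 1, i.e. C(n, 3) < 6^{3 − 1} = 36.
Check values of n near the boundary:
  n = 3: C(3, 3) = 1; 1 < 36? YES
  n = 4: C(4, 3) = 4; 4 < 36? YES
  n = 5: C(5, 3) = 10; 10 < 36? YES
  n = 6: C(6, 3) = 20; 20 < 36? YES
  n = 7: C(7, 3) = 35; 35 < 36? YES
  n = 8: C(8, 3) = 56; 56 < 36? NO
  n = 9: C(9, 3) = 84; 84 < 36? NO
The largest n with C(n, 3) < 36 is n = 7 (where E[X] = 35/36 ≈ 0.9722222). Hence R_6(3) > 7, i.e. R_6(3) ≥ 8.

Largest n = 7; hence R_6(3) > 7.


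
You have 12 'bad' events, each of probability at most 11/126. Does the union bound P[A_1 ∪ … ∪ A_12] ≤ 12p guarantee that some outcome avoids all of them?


Union bound: P[∪_{i=1}^{12} A_i] ≤ Σ_i P[A_i] ≤ 12·p = 12·(11/126) = 22/21.
Numerically: 22/21 ≈ 1.047619.
Is 22/21 < 1? NO.
Since the bound 22/21 is ≥ 1, the union bound is uninformative here; it does NOT by itself certify existence.

12·p = 22/21 ≈ 1.047619; existence NOT certified by the union bound.


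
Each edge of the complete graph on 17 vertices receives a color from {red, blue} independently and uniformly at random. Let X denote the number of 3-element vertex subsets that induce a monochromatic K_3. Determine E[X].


Let X = Σ_S X_S over the C(17, 3) = 680 subsets S of size 3, where X_S = 1 if the K_3 on S is monochromatic.
For a fixed S, the K_3 on S has C(3, 2) = 3 edges. P[all 3 edges red] = (1/2)^3, and likewise for blue, so P[monochromatic] = 2·(1/2)^3 = 2^{1 − 3} = 1/4.
By linearity: E[X] = C(17, 3) · 2^{1 − 3} = 680 · 1/4 = 170.
Numerically: E[X] ≈ 170.0000.

E[X] = C(17,3)·2^(1−C(3,2)) = 170 ≈ 170.0000.


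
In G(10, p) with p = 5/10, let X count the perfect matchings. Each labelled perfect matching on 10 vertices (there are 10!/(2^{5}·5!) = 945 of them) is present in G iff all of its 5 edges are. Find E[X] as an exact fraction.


K_10 has 10!/(2^{5}·5!) = 945 labelled perfect matchings.
For each such perfect matching H, let X_H = 1 if all 5 edges of H are present in G. Then P[X_H = 1] = p^{5} = (1/2)^{5} = 1/32.
Summing the indicators: E[X] = Σ_H E[X_H] = 945 · p^{5} = 945 · 1/32 = 945/32.
Numerically: E[X] ≈ 29.5312.

E[X] = 945 · (1/2)^{5} = 945/32 ≈ 29.5312.


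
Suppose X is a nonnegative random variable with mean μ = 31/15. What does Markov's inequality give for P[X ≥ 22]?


μ = E[X] = 31/15, a = 22.
Markov: P[X ≥ 22] ≤ μ/a = (31/15)/22 = 31/330.
Numerically: ≈ 0.0939.
(Since a = 22 > μ = 2.0667, the bound 31/330 is < 1 and informative.)

P[X ≥ 22] ≤ 31/330 ≈ 0.0939.


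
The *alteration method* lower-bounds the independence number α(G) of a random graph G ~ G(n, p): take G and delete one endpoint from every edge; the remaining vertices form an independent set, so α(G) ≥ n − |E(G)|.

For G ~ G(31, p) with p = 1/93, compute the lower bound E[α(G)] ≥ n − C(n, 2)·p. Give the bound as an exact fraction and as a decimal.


E[|E(G)|] = C(31, 2)·p = 465 · (1/93) = 5.
E[α(G)] ≥ n − E[|E(G)|] = 31 − 5 = 26.
Numerically: ≈ 26.000.
(This is only a lower bound; the true E[α(G)] may be larger.)

E[α(G)] ≥ 26 ≈ 26.000.


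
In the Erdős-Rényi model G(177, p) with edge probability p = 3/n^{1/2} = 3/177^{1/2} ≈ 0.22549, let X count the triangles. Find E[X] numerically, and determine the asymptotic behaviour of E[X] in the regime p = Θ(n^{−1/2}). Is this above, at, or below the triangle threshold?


Number of potential triangles: C(177, 3) = 908600.
Each occurs with probability p³ ≈ (0.22549)³ ≈ 1.1465787e-02.
By linearity: E[X] = C(177, 3)·p³ ≈ 908600 · 1.1465787e-02 ≈ 10417.81395.
Since α = 1/2 < 1, p = c/n^{1/2} ≫ 1/n is above the triangle threshold p ~ 1/n. Asymptotically E[X] ~ (c³/6)·n^{3(1−α)} = (3³/6)·n^{1.5} → ∞; triangles are abundant w.h.p.

E[X] ≈ 10417.81395; in regime p = Θ(1/n^{1/2}) E[X] diverges (above the triangle threshold p ~ 1/n).


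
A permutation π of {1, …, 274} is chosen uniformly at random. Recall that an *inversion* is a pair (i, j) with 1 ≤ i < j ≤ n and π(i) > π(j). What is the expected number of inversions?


Write X = Σ X_I over the C(274, 2) = 37401 pairs i < j, with X_I the indicator of one inversion.
There are 37401 indicators.
For each fixed pair i < j, the values π(i) and π(j) are two distinct elements of {1, …, 274} in uniformly random order; by symmetry P[π(i) > π(j)] = 1/2.
By linearity: E[X] = 37401 · (1/2) = C(274, 2) · (1/2) = 37401/2 = 37401/2 ≈ 18700.50000.

E[X] = 37401/2 = 18700.50000.


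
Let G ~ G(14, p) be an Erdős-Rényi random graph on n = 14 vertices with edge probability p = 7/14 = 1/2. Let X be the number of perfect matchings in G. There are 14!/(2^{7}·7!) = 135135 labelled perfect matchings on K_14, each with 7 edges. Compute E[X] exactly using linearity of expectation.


K_14 has 14!/(2^{7}·7!) = 135135 labelled perfect matchings.
For each such perfect matching H, let X_H = 1 if all 7 edges of H are present in G. Then P[X_H = 1] = p^{7} = (1/2)^{7} = 1/128.
By linearity of expectation: E[X] = Σ_H E[X_H] = 135135 · p^{7} = 135135 · 1/128 = 135135/128.
Numerically: E[X] ≈ 1055.74.

E[X] = 135135 · (1/2)^{7} = 135135/128 ≈ 1055.74.


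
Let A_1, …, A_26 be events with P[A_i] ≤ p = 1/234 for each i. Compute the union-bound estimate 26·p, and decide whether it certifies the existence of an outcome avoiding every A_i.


Union bound: P[∪_{i=1}^{26} A_i] ≤ Σ_i P[A_i] ≤ 26·p = 26·(1/234) = 1/9.
Numerically: 1/9 ≈ 0.1111111.
Is 1/9 < 1? YES.
Since P[∪ A_i] ≤ 1/9 < 1, the complement has P[∩ A_i^c] ≥ 1 − 1/9 = 8/9 > 0, so some outcome avoids every A_i.

26·p = 1/9 ≈ 0.1111111; existence CERTIFIED by the union bound.


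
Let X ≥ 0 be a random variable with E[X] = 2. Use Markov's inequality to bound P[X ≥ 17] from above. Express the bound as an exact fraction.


μ = E[X] = 2, a = 17.
Markov: P[X ≥ 17] ≤ μ/a = (2)/17 = 2/17.
Numerically: ≈ 0.118.
(Since a = 17 > μ = 2.000, the bound 2/17 is < 1 and informative.)

P[X ≥ 17] ≤ 2/17 ≈ 0.118.


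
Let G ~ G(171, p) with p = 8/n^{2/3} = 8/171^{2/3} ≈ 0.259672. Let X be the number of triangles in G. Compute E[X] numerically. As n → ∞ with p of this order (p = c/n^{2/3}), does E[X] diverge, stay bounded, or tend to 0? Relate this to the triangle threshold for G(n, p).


Number of potential triangles: C(171, 3) = 818805.
Each occurs with probability p³ ≈ (0.259672)³ ≈ 1.75096611e-02.
By linearity: E[X] = C(171, 3)·p³ ≈ 818805 · 1.75096611e-02 ≈ 14336.998051.
Since α = 2/3 < 1, p = c/n^{2/3} ≫ 1/n is above the triangle threshold p ~ 1/n. Asymptotically E[X] ~ (c³/6)·n^{3(1−α)} = (8³/6)·n^{1} → ∞; triangles are abundant w.h.p.

E[X] ≈ 14336.998051; in regime p = Θ(1/n^{2/3}) E[X] diverges (above the triangle threshold p ~ 1/n).


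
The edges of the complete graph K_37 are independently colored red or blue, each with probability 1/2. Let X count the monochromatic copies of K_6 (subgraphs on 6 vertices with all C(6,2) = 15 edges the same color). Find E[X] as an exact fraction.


Let X = Σ_S X_S over the C(37, 6) = 2324784 subsets S of size 6, where X_S = 1 if the K_6 on S is monochromatic.
For a fixed S, the K_6 on S has C(6, 2) = 15 edges. P[all 15 edges red] = (1/2)^15, and likewise for blue, so P[monochromatic] = 2·(1/2)^15 = 2^{1 − 15} = 1/16384.
Summing: E[X] = C(37, 6) · 2^{1 − 15} = 2324784 · 1/16384 = 145299/1024.
Numerically: E[X] ≈ 141.89355.

E[X] = C(37,6)·2^(1−C(6,2)) = 145299/1024 ≈ 141.89355.


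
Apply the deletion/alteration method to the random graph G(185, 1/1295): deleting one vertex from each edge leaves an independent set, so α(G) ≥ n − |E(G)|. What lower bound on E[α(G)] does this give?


E[|E(G)|] = C(185, 2)·p = 17020 · (1/1295) = 92/7.
E[α(G)] ≥ n − E[|E(G)|] = 185 − 92/7 = 1203/7.
Numerically: ≈ 171.857143.
(This is only a lower bound; the true E[α(G)] may be larger.)

E[α(G)] ≥ 1203/7 ≈ 171.857143.


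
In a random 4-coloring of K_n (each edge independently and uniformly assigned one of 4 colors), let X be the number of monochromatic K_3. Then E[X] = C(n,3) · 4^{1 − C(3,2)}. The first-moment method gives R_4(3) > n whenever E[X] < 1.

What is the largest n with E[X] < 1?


We need C(n, 3) · 4^{1 − 3} < 1, i.e. C(n, 3) < 4^{3 − 1} = 16.
Check values of n near the boundary:
  n = 3: C(3, 3) = 1; 1 < 16? YES
  n = 4: C(4, 3) = 4; 4 < 16? YES
  n = 5: C(5, 3) = 10; 10 < 16? YES
  n = 6: C(6, 3) = 20; 20 < 16? NO
The largest n with C(n, 3) < 16 is n = 5 (where E[X] = 5/8 ≈ 0.6250). Hence R_4(3) > 5, i.e. R_4(3) ≥ 6.

Largest n = 5; hence R_4(3) > 5.


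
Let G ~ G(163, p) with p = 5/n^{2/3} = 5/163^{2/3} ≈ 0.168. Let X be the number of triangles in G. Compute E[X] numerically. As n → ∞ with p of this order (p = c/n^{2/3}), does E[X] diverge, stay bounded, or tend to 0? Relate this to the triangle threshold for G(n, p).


Number of potential triangles: C(163, 3) = 708561.
Each occurs with probability p³ ≈ (0.168)³ ≈ 4.70473e-03.
By linearity: E[X] = C(163, 3)·p³ ≈ 708561 · 4.70473e-03 ≈ 3333.589.
Since α = 2/3 < 1, p = c/n^{2/3} ≫ 1/n is above the triangle threshold p ~ 1/n. Asymptotically E[X] ~ (c³/6)·n^{3(1−α)} = (5³/6)·n^{1} → ∞; triangles are abundant w.h.p.

E[X] ≈ 3333.589; in regime p = Θ(1/n^{2/3}) E[X] diverges (above the triangle threshold p ~ 1/n).


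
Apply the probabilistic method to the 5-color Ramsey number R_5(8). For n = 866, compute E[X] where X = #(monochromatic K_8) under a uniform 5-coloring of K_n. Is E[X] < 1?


E[X] = C(866, 8) · 5^{1 − 28} = 7595214554331451620 · 5^{−27} = 7595214554331451620/7450580596923828125.
As a reduced fraction: E[X] = 1519042910866290324/1490116119384765625 ≈ 1.01941.
Is E[X] < 1? NO.
Since E[X] ≥ 1, the first-moment bound is inconclusive at n = 866; it does NOT by itself certify R_5(8) > 866.

E[X] = 1519042910866290324/1490116119384765625 ≈ 1.01941; E[X] ≥ 1; first-moment method inconclusive here.


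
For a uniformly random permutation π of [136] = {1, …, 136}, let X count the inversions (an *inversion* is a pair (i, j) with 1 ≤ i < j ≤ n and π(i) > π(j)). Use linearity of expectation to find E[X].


Write X = Σ X_I over the C(136, 2) = 9180 pairs i < j, with X_I the indicator of one inversion.
There are 9180 indicators.
For each fixed pair i < j, the values π(i) and π(j) are two distinct elements of {1, …, 136} in uniformly random order; by symmetry P[π(i) > π(j)] = 1/2.
By linearity: E[X] = 9180 · (1/2) = C(136, 2) · (1/2) = 9180/2 = 4590 ≈ 4590.000.

E[X] = 4590 = 4590.000.


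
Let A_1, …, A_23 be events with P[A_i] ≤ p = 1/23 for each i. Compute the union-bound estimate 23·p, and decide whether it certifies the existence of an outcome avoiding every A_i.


Union bound: P[∪_{i=1}^{23} A_i] ≤ Σ_i P[A_i] ≤ 23·p = 23·(1/23) = 1.
Numerically: 1 ≈ 1.000.
Is 1 < 1? NO.
Since the bound 1 is ≥ 1, the union bound is uninformative here; it does NOT by itself certify existence.

23·p = 1 ≈ 1.000; existence NOT certified by the union bound.


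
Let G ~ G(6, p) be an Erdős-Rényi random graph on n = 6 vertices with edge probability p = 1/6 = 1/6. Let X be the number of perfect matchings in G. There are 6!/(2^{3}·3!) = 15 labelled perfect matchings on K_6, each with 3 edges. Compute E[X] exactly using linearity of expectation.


K_6 has 6!/(2^{3}·3!) = 15 labelled perfect matchings.
For each such perfect matching H, let X_H = 1 if all 3 edges of H are present in G. Then P[X_H = 1] = p^{3} = (1/6)^{3} = 1/216.
By linearity: E[X] = Σ_H E[X_H] = 15 · p^{3} = 15 · 1/216 = 5/72.
Numerically: E[X] ≈ 0.0694444.

E[X] = 15 · (1/6)^{3} = 5/72 ≈ 0.0694444.


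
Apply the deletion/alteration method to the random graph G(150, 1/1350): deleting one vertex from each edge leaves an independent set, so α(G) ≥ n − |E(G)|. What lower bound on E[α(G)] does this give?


E[|E(G)|] = C(150, 2)·p = 11175 · (1/1350) = 149/18.
E[α(G)] ≥ n − E[|E(G)|] = 150 − 149/18 = 2551/18.
Numerically: ≈ 141.7222.
(This is only a lower bound; the true E[α(G)] may be larger.)

E[α(G)] ≥ 2551/18 ≈ 141.7222.


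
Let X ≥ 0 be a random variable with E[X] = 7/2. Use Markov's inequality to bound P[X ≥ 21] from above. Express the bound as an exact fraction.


μ = E[X] = 7/2, a = 21.
Markov: P[X ≥ 21] ≤ μ/a = (7/2)/21 = 1/6.
Numerically: ≈ 0.16667.
(Since a = 21 > μ = 3.50000, the bound 1/6 is < 1 and informative.)

P[X ≥ 21] ≤ 1/6 ≈ 0.16667.


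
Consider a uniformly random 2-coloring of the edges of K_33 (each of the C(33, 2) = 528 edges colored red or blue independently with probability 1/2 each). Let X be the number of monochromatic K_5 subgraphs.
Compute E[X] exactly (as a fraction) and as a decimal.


Let X = Σ_S X_S over the C(33, 5) = 237336 subsets S of size 5, where X_S = 1 if the K_5 on S is monochromatic.
For a fixed S, the K_5 on S has C(5, 2) = 10 edges. P[all 10 edges red] = (1/2)^10, and likewise for blue, so P[monochromatic] = 2·(1/2)^10 = 2^{1 − 10} = 1/512.
By linearity: E[X] = C(33, 5) · 2^{1 − 10} = 237336 · 1/512 = 29667/64.
Numerically: E[X] ≈ 463.54688.

E[X] = C(33,5)·2^(1−C(5,2)) = 29667/64 ≈ 463.54688.


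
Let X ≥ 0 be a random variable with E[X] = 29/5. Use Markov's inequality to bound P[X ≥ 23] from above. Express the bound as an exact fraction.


μ = E[X] = 29/5, a = 23.
Markov: P[X ≥ 23] ≤ μ/a = (29/5)/23 = 29/115.
Numerically: ≈ 0.252.
(Since a = 23 > μ = 5.800, the bound 29/115 is < 1 and informative.)

P[X ≥ 23] ≤ 29/115 ≈ 0.252.


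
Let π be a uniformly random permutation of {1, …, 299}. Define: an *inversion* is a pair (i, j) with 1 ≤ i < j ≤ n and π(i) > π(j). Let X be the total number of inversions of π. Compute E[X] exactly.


Write X = Σ X_I over the C(299, 2) = 44551 pairs i < j, with X_I the indicator of one inversion.
There are 44551 indicators.
For each fixed pair i < j, the values π(i) and π(j) are two distinct elements of {1, …, 299} in uniformly random order; by symmetry P[π(i) > π(j)] = 1/2.
By linearity: E[X] = 44551 · (1/2) = C(299, 2) · (1/2) = 44551/2 = 44551/2 ≈ 22275.5000.

E[X] = 44551/2 = 22275.5000.


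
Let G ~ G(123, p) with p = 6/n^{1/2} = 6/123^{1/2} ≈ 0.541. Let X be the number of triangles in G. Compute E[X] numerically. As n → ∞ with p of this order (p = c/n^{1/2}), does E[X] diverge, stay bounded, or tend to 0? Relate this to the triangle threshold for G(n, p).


Number of potential triangles: C(123, 3) = 302621.
Each occurs with probability p³ ≈ (0.541)³ ≈ 1.5834198e-01.
By linearity: E[X] = C(123, 3)·p³ ≈ 302621 · 1.5834198e-01 ≈ 47917.60973.
Since α = 1/2 < 1, p = c/n^{1/2} ≫ 1/n is above the triangle threshold p ~ 1/n. Asymptotically E[X] ~ (c³/6)·n^{3(1−α)} = (6³/6)·n^{1.5} → ∞; triangles are abundant w.h.p.

E[X] ≈ 47917.60973; in regime p = Θ(1/n^{1/2}) E[X] diverges (above the triangle threshold p ~ 1/n).


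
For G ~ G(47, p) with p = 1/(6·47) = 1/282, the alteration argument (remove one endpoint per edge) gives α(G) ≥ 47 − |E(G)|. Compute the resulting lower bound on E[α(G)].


E[|E(G)|] = C(47, 2)·p = 1081 · (1/282) = 23/6.
E[α(G)] ≥ n − E[|E(G)|] = 47 − 23/6 = 259/6.
Numerically: ≈ 43.16667.
(This is only a lower bound; the true E[α(G)] may be larger.)

E[α(G)] ≥ 259/6 ≈ 43.16667.


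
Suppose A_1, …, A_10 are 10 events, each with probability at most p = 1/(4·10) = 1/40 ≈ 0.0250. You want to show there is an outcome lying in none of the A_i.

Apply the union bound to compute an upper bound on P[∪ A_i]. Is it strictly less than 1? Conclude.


Union bound: P[∪_{i=1}^{10} A_i] ≤ Σ_i P[A_i] ≤ 10·p = 10·(1/40) = 1/4.
Numerically: 1/4 ≈ 0.2500.
Is 1/4 < 1? YES.
Since P[∪ A_i] ≤ 1/4 < 1, the complement has P[∩ A_i^c] ≥ 1 − 1/4 = 3/4 > 0, so some outcome avoids every A_i.

10·p = 1/4 ≈ 0.2500; existence CERTIFIED by the union bound.


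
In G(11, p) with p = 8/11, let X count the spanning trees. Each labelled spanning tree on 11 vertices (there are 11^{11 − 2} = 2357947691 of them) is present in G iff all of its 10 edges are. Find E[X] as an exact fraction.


K_11 has 11^{11 − 2} = 2357947691 labelled spanning trees.
For each such spanning tree H, let X_H = 1 if all 10 edges of H are present in G. Then P[X_H = 1] = p^{10} = (8/11)^{10} = 1073741824/25937424601.
By linearity: E[X] = Σ_H E[X_H] = 2357947691 · p^{10} = 2357947691 · 1073741824/25937424601 = 1073741824/11.
Numerically: E[X] ≈ 9.761e+07.

E[X] = 2357947691 · (8/11)^{10} = 1073741824/11 ≈ 9.761e+07.


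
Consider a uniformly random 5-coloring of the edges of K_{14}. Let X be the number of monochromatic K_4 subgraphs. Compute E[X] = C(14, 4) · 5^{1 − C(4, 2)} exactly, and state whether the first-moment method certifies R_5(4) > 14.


E[X] = C(14, 4) · 5^{1 − 6} = 1001 · 5^{−5} = 1001/3125.
As a reduced fraction: E[X] = 1001/3125 ≈ 0.320.
Is E[X] < 1? YES.
Since E[X] < 1, there exists a 5-coloring of K_{14} with no monochromatic K_4; hence R_5(4) > 14.

E[X] = 1001/3125 ≈ 0.320; E[X] < 1, so R_5(4) > 14.


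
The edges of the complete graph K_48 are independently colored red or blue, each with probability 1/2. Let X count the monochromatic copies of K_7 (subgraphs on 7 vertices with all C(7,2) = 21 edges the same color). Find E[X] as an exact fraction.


Let X = Σ_S X_S over the C(48, 7) = 73629072 subsets S of size 7, where X_S = 1 if the K_7 on S is monochromatic.
For a fixed S, the K_7 on S has C(7, 2) = 21 edges. P[all 21 edges red] = (1/2)^21, and likewise for blue, so P[monochromatic] = 2·(1/2)^21 = 2^{1 − 21} = 1/1048576.
By linearity: E[X] = C(48, 7) · 2^{1 − 21} = 73629072 · 1/1048576 = 4601817/65536.
Numerically: E[X] ≈ 70.2182.

E[X] = C(48,7)·2^(1−C(7,2)) = 4601817/65536 ≈ 70.2182.


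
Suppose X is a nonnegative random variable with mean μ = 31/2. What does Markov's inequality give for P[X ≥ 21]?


μ = E[X] = 31/2, a = 21.
Markov: P[X ≥ 21] ≤ μ/a = (31/2)/21 = 31/42.
Numerically: ≈ 0.73810.
(Since a = 21 > μ = 15.50000, the bound 31/42 is < 1 and informative.)

P[X ≥ 21] ≤ 31/42 ≈ 0.73810.


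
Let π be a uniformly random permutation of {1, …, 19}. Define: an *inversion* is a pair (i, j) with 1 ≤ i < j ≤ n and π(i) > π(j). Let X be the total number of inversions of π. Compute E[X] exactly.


Write X = Σ X_I over the C(19, 2) = 171 pairs i < j, with X_I the indicator of one inversion.
There are 171 indicators.
For each fixed pair i < j, the values π(i) and π(j) are two distinct elements of {1, …, 19} in uniformly random order; by symmetry P[π(i) > π(j)] = 1/2.
By linearity: E[X] = 171 · (1/2) = C(19, 2) · (1/2) = 171/2 = 171/2 ≈ 85.5000.

E[X] = 171/2 = 85.5000.


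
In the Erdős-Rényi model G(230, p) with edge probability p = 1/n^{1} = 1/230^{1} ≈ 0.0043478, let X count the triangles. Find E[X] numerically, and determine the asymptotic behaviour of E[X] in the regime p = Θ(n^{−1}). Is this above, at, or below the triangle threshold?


Number of potential triangles: C(230, 3) = 2001460.
Each occurs with probability p³ ≈ (0.0043478)³ ≈ 8.2189529e-08.
By linearity: E[X] = C(230, 3)·p³ ≈ 2001460 · 8.2189529e-08 ≈ 0.16450.
Here α = 1, so p = 1/n is exactly at the triangle threshold p ~ 1/n. Asymptotically E[X] → c³/6 = 1³/6 = 1/6 ≈ 0.16667, a bounded constant. In this regime the triangle count is asymptotically Poisson(c³/6).

E[X] ≈ 0.16450; in regime p = Θ(1/n^{1}) E[X] stays bounded (at the triangle threshold p ~ 1/n).


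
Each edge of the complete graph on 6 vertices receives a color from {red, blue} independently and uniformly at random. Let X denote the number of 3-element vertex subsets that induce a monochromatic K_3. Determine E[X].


Let X = Σ_S X_S over the C(6, 3) = 20 subsets S of size 3, where X_S = 1 if the K_3 on S is monochromatic.
For a fixed S, the K_3 on S has C(3, 2) = 3 edges. P[all 3 edges red] = (1/2)^3, and likewise for blue, so P[monochromatic] = 2·(1/2)^3 = 2^{1 − 3} = 1/4.
By linearity: E[X] = C(6, 3) · 2^{1 − 3} = 20 · 1/4 = 5.
Numerically: E[X] ≈ 5.0000.

E[X] = C(6,3)·2^(1−C(3,2)) = 5 ≈ 5.0000.


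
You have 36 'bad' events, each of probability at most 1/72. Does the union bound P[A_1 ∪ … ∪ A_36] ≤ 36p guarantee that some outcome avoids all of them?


Union bound: P[∪_{i=1}^{36} A_i] ≤ Σ_i P[A_i] ≤ 36·p = 36·(1/72) = 1/2.
Numerically: 1/2 ≈ 0.50000.
Is 1/2 < 1? YES.
Since P[∪ A_i] ≤ 1/2 < 1, the complement has P[∩ A_i^c] ≥ 1 − 1/2 = 1/2 > 0, so some outcome avoids every A_i.

36·p = 1/2 ≈ 0.50000; existence CERTIFIED by the union bound.


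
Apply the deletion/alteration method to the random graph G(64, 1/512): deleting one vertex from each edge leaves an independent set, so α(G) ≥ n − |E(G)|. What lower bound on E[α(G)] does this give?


E[|E(G)|] = C(64, 2)·p = 2016 · (1/512) = 63/16.
E[α(G)] ≥ n − E[|E(G)|] = 64 − 63/16 = 961/16.
Numerically: ≈ 60.062500.
(This is only a lower bound; the true E[α(G)] may be larger.)

E[α(G)] ≥ 961/16 ≈ 60.062500.


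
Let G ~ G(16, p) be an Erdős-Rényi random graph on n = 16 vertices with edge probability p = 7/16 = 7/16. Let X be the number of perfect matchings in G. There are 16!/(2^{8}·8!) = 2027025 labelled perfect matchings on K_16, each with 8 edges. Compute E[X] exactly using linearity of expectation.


K_16 has 16!/(2^{8}·8!) = 2027025 labelled perfect matchings.
For each such perfect matching H, let X_H = 1 if all 8 edges of H are present in G. Then P[X_H = 1] = p^{8} = (7/16)^{8} = 5764801/4294967296.
By linearity: E[X] = Σ_H E[X_H] = 2027025 · p^{8} = 2027025 · 5764801/4294967296 = 11685395747025/4294967296.
Numerically: E[X] ≈ 2.72e+03.

E[X] = 2027025 · (7/16)^{8} = 11685395747025/4294967296 ≈ 2.72e+03.


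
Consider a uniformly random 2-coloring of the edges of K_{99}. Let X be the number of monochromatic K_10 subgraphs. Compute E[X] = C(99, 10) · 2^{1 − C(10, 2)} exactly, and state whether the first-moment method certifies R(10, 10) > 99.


E[X] = C(99, 10) · 2^{1 − 45} = 15579278510796 · 2^{−44} = 15579278510796/17592186044416.
As a reduced fraction: E[X] = 3894819627699/4398046511104 ≈ 0.8855795.
Is E[X] < 1? YES.
Since E[X] < 1, there exists a 2-coloring of K_{99} with no monochromatic K_10; hence R(10, 10) > 99.

E[X] = 3894819627699/4398046511104 ≈ 0.8855795; E[X] < 1, so R(10, 10) > 99.


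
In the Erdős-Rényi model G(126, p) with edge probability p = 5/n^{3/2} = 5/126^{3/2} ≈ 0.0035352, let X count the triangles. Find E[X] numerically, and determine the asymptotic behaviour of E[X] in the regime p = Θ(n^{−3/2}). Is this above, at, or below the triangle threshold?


Number of potential triangles: C(126, 3) = 325500.
Each occurs with probability p³ ≈ (0.0035352)³ ≈ 4.4181714e-08.
By linearity: E[X] = C(126, 3)·p³ ≈ 325500 · 4.4181714e-08 ≈ 0.01438.
Since α = 3/2 > 1, p = c/n^{3/2} = o(1/n) is below the triangle threshold p ~ 1/n. Asymptotically E[X] ~ (c³/6)·n^{3(1−α)} = (5³/6)·n^{-1.5} → 0, so by Markov's inequality G has no triangles w.h.p.

E[X] ≈ 0.01438; in regime p = Θ(1/n^{3/2}) E[X] tends to 0 (below the triangle threshold p ~ 1/n).


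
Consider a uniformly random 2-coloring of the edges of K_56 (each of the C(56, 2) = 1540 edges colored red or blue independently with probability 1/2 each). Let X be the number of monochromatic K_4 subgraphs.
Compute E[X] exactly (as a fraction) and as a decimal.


Let X = Σ_S X_S over the C(56, 4) = 367290 subsets S of size 4, where X_S = 1 if the K_4 on S is monochromatic.
For a fixed S, the K_4 on S has C(4, 2) = 6 edges. P[all 6 edges red] = (1/2)^6, and likewise for blue, so P[monochromatic] = 2·(1/2)^6 = 2^{1 − 6} = 1/32.
Summing: E[X] = C(56, 4) · 2^{1 − 6} = 367290 · 1/32 = 183645/16.
Numerically: E[X] ≈ 11477.8125.

E[X] = C(56,4)·2^(1−C(4,2)) = 183645/16 ≈ 11477.8125.


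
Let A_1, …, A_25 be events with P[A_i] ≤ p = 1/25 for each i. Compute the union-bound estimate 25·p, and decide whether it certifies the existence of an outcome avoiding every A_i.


Union bound: P[∪_{i=1}^{25} A_i] ≤ Σ_i P[A_i] ≤ 25·p = 25·(1/25) = 1.
Numerically: 1 ≈ 1.000.
Is 1 < 1? NO.
Since the bound 1 is ≥ 1, the union bound is uninformative here; it does NOT by itself certify existence.

25·p = 1 ≈ 1.000; existence NOT certified by the union bound.


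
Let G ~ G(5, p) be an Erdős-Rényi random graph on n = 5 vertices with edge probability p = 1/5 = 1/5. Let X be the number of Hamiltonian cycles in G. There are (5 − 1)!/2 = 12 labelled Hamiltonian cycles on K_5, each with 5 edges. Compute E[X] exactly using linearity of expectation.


K_5 has (5 − 1)!/2 = 12 labelled Hamiltonian cycles.
For each such Hamiltonian cycle H, let X_H = 1 if all 5 edges of H are present in G. Then P[X_H = 1] = p^{5} = (1/5)^{5} = 1/3125.
By linearity of expectation: E[X] = Σ_H E[X_H] = 12 · p^{5} = 12 · 1/3125 = 12/3125.
Numerically: E[X] ≈ 0.00384.

E[X] = 12 · (1/5)^{5} = 12/3125 ≈ 0.00384.


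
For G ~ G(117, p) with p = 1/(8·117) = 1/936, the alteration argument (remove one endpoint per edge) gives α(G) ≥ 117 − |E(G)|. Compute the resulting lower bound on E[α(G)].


E[|E(G)|] = C(117, 2)·p = 6786 · (1/936) = 29/4.
E[α(G)] ≥ n − E[|E(G)|] = 117 − 29/4 = 439/4.
Numerically: ≈ 109.750.
(This is only a lower bound; the true E[α(G)] may be larger.)

E[α(G)] ≥ 439/4 ≈ 109.750.


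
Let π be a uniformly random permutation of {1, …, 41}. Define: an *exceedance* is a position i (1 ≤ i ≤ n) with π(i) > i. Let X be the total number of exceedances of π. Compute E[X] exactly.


Write X = Σ_{i=1}^{41} X_i, where X_i = 1_{π(i) > i}.
For each fixed i, π(i) is uniform over {1, …, 41} (marginal of a uniform permutation), so P[π(i) > i] = (n − i)/n. Summing: Σ_{i=1}^{41} (n − i)/n = (0 + 1 + … + 40)/41 = 41(41 − 1)/(2·41) = (41 − 1)/2.
Hence E[X] = Σ_{i=1}^{41} (41 − i)/41 = 20 ≈ 20.000000.

E[X] = 20 = 20.000000.


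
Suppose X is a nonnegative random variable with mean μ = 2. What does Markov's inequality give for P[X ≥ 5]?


μ = E[X] = 2, a = 5.
Markov: P[X ≥ 5] ≤ μ/a = (2)/5 = 2/5.
Numerically: ≈ 0.40000.
(Since a = 5 > μ = 2.00000, the bound 2/5 is < 1 and informative.)

P[X ≥ 5] ≤ 2/5 ≈ 0.40000.


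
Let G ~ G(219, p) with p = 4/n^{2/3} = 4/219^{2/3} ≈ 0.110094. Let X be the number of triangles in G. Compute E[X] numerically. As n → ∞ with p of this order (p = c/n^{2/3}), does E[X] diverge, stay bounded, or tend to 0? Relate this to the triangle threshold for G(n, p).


Number of potential triangles: C(219, 3) = 1726669.
Each occurs with probability p³ ≈ (0.110094)³ ≈ 1.33441755e-03.
By linearity: E[X] = C(219, 3)·p³ ≈ 1726669 · 1.33441755e-03 ≈ 2304.097412.
Since α = 2/3 < 1, p = c/n^{2/3} ≫ 1/n is above the triangle threshold p ~ 1/n. Asymptotically E[X] ~ (c³/6)·n^{3(1−α)} = (4³/6)·n^{1} → ∞; triangles are abundant w.h.p.

E[X] ≈ 2304.097412; in regime p = Θ(1/n^{2/3}) E[X] diverges (above the triangle threshold p ~ 1/n).


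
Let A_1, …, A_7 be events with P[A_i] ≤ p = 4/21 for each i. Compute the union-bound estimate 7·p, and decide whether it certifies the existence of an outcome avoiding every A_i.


Union bound: P[∪_{i=1}^{7} A_i] ≤ Σ_i P[A_i] ≤ 7·p = 7·(4/21) = 4/3.
Numerically: 4/3 ≈ 1.33333.
Is 4/3 < 1? NO.
Since the bound 4/3 is ≥ 1, the union bound is uninformative here; it does NOT by itself certify existence.

7·p = 4/3 ≈ 1.33333; existence NOT certified by the union bound.


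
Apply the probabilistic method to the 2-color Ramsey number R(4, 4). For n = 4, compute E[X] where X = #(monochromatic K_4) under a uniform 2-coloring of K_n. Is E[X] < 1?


E[X] = C(4, 4) · 2^{1 − 6} = 1 · 2^{−5} = 1/32.
As a reduced fraction: E[X] = 1/32 ≈ 0.031250.
Is E[X] < 1? YES.
Since E[X] < 1, there exists a 2-coloring of K_{4} with no monochromatic K_4; hence R(4, 4) > 4.

E[X] = 1/32 ≈ 0.031250; E[X] < 1, so R(4, 4) > 4.


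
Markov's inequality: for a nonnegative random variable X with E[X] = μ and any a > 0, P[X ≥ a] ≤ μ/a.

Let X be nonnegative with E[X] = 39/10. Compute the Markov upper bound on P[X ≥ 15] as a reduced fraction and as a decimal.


μ = E[X] = 39/10, a = 15.
Markov: P[X ≥ 15] ≤ μ/a = (39/10)/15 = 13/50.
Numerically: ≈ 0.2600.
(Since a = 15 > μ = 3.9000, the bound 13/50 is < 1 and informative.)

P[X ≥ 15] ≤ 13/50 ≈ 0.2600.


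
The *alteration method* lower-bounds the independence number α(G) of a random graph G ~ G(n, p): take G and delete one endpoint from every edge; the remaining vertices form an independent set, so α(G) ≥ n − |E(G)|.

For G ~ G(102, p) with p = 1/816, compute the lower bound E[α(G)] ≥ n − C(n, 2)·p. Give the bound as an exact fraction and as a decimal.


E[|E(G)|] = C(102, 2)·p = 5151 · (1/816) = 101/16.
E[α(G)] ≥ n − E[|E(G)|] = 102 − 101/16 = 1531/16.
Numerically: ≈ 95.687500.
(This is only a lower bound; the true E[α(G)] may be larger.)

E[α(G)] ≥ 1531/16 ≈ 95.687500.


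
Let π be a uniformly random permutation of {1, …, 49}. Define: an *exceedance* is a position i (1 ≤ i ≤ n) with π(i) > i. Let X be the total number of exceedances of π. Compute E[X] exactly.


Write X = Σ_{i=1}^{49} X_i, where X_i = 1_{π(i) > i}.
For each fixed i, π(i) is uniform over {1, …, 49} (marginal of a uniform permutation), so P[π(i) > i] = (n − i)/n. Summing: Σ_{i=1}^{49} (n − i)/n = (0 + 1 + … + 48)/49 = 49(49 − 1)/(2·49) = (49 − 1)/2.
Hence E[X] = Σ_{i=1}^{49} (49 − i)/49 = 24 ≈ 24.00000.

E[X] = 24 = 24.00000.


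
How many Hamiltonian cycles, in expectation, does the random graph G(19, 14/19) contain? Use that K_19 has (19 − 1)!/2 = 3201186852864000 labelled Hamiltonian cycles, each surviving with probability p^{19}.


K_19 has (19 − 1)!/2 = 3201186852864000 labelled Hamiltonian cycles.
For each such Hamiltonian cycle H, let X_H = 1 if all 19 edges of H are present in G. Then P[X_H = 1] = p^{19} = (14/19)^{19} = 5976303958948914397184/1978419655660313589123979.
By linearity: E[X] = Σ_H E[X_H] = 3201186852864000 · p^{19} = 3201186852864000 · 5976303958948914397184/1978419655660313589123979 = 19131265662106339128470788663934976000/1978419655660313589123979.
Numerically: E[X] ≈ 9.67e+12.

E[X] = 3201186852864000 · (14/19)^{19} = 19131265662106339128470788663934976000/1978419655660313589123979 ≈ 9.67e+12.


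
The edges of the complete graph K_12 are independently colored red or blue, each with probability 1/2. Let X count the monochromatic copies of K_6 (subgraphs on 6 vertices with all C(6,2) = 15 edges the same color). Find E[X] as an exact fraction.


Let X = Σ_S X_S over the C(12, 6) = 924 subsets S of size 6, where X_S = 1 if the K_6 on S is monochromatic.
For a fixed S, the K_6 on S has C(6, 2) = 15 edges. P[all 15 edges red] = (1/2)^15, and likewise for blue, so P[monochromatic] = 2·(1/2)^15 = 2^{1 − 15} = 1/16384.
Summing: E[X] = C(12, 6) · 2^{1 − 15} = 924 · 1/16384 = 231/4096.
Numerically: E[X] ≈ 0.056396.

E[X] = C(12,6)·2^(1−C(6,2)) = 231/4096 ≈ 0.056396.


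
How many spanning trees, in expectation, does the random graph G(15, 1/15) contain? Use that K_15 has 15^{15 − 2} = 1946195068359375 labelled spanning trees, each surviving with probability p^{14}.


K_15 has 15^{15 − 2} = 1946195068359375 labelled spanning trees.
For each such spanning tree H, let X_H = 1 if all 14 edges of H are present in G. Then P[X_H = 1] = p^{14} = (1/15)^{14} = 1/29192926025390625.
By linearity: E[X] = Σ_H E[X_H] = 1946195068359375 · p^{14} = 1946195068359375 · 1/29192926025390625 = 1/15.
Numerically: E[X] ≈ 0.0666667.

E[X] = 1946195068359375 · (1/15)^{14} = 1/15 ≈ 0.0666667.


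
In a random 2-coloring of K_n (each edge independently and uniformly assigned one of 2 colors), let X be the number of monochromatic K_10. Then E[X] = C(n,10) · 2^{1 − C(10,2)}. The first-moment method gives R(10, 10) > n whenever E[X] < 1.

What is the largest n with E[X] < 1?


We need C(n, 10) · 2^{1 − 45} < 1, i.e. C(n, 10) < 2^{45 − 1} = 17592186044416.
Check values of n near the boundary:
  n = 99: C(99, 10) = 15579278510796; 15579278510796 < 17592186044416? YES
  n = 100: C(100, 10) = 17310309456440; 17310309456440 < 17592186044416? YES
  n = 101: C(101, 10) = 19212541264840; 19212541264840 < 17592186044416? NO
The largest n with C(n, 10) < 17592186044416 is n = 100 (where E[X] = 2163788682055/2199023255552 ≈ 0.98398). Hence R(10, 10) > 100, i.e. R(10, 10) ≥ 101.

Largest n = 100; hence R(10, 10) > 100.


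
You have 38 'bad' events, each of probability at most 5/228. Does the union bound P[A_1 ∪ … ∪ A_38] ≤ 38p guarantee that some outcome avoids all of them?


Union bound: P[∪_{i=1}^{38} A_i] ≤ Σ_i P[A_i] ≤ 38·p = 38·(5/228) = 5/6.
Numerically: 5/6 ≈ 0.8333.
Is 5/6 < 1? YES.
Since P[∪ A_i] ≤ 5/6 < 1, the complement has P[∩ A_i^c] ≥ 1 − 5/6 = 1/6 > 0, so some outcome avoids every A_i.

38·p = 5/6 ≈ 0.8333; existence CERTIFIED by the union bound.


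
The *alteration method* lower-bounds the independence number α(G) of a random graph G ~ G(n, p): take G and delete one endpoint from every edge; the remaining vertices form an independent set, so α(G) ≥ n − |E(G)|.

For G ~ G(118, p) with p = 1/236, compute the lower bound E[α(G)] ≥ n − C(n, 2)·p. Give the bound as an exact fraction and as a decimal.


E[|E(G)|] = C(118, 2)·p = 6903 · (1/236) = 117/4.
E[α(G)] ≥ n − E[|E(G)|] = 118 − 117/4 = 355/4.
Numerically: ≈ 88.7500.
(This is only a lower bound; the true E[α(G)] may be larger.)

E[α(G)] ≥ 355/4 ≈ 88.7500.


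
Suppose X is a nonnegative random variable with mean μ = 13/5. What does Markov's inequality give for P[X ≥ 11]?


μ = E[X] = 13/5, a = 11.
Markov: P[X ≥ 11] ≤ μ/a = (13/5)/11 = 13/55.
Numerically: ≈ 0.236364.
(Since a = 11 > μ = 2.600000, the bound 13/55 is < 1 and informative.)

P[X ≥ 11] ≤ 13/55 ≈ 0.236364.


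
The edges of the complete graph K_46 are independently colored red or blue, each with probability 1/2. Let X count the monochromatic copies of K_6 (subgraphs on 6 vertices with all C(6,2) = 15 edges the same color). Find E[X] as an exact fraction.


Let X = Σ_S X_S over the C(46, 6) = 9366819 subsets S of size 6, where X_S = 1 if the K_6 on S is monochromatic.
For a fixed S, the K_6 on S has C(6, 2) = 15 edges. P[all 15 edges red] = (1/2)^15, and likewise for blue, so P[monochromatic] = 2·(1/2)^15 = 2^{1 − 15} = 1/16384.
By linearity: E[X] = C(46, 6) · 2^{1 − 15} = 9366819 · 1/16384 = 9366819/16384.
Numerically: E[X] ≈ 571.705.

E[X] = C(46,6)·2^(1−C(6,2)) = 9366819/16384 ≈ 571.705.


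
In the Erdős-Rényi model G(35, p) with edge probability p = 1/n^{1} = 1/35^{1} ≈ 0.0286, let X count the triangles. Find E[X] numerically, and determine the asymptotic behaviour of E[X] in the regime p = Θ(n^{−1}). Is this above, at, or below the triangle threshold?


Number of potential triangles: C(35, 3) = 6545.
Each occurs with probability p³ ≈ (0.0286)³ ≈ 2.33236e-05.
By linearity: E[X] = C(35, 3)·p³ ≈ 6545 · 2.33236e-05 ≈ 0.153.
Here α = 1, so p = 1/n is exactly at the triangle threshold p ~ 1/n. Asymptotically E[X] → c³/6 = 1³/6 = 1/6 ≈ 0.167, a bounded constant. In this regime the triangle count is asymptotically Poisson(c³/6).

E[X] ≈ 0.153; in regime p = Θ(1/n^{1}) E[X] stays bounded (at the triangle threshold p ~ 1/n).
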